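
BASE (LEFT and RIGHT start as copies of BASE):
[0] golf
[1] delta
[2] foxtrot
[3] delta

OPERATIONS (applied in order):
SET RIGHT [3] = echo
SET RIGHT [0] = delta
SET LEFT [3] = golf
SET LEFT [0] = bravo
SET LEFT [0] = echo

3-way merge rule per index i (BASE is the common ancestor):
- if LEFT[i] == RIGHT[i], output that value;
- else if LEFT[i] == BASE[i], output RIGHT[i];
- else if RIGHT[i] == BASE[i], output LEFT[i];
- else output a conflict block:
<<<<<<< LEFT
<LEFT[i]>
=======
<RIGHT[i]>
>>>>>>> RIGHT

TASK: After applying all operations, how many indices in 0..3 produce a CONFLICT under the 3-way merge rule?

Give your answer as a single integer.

Final LEFT:  [echo, delta, foxtrot, golf]
Final RIGHT: [delta, delta, foxtrot, echo]
i=0: BASE=golf L=echo R=delta all differ -> CONFLICT
i=1: L=delta R=delta -> agree -> delta
i=2: L=foxtrot R=foxtrot -> agree -> foxtrot
i=3: BASE=delta L=golf R=echo all differ -> CONFLICT
Conflict count: 2

Answer: 2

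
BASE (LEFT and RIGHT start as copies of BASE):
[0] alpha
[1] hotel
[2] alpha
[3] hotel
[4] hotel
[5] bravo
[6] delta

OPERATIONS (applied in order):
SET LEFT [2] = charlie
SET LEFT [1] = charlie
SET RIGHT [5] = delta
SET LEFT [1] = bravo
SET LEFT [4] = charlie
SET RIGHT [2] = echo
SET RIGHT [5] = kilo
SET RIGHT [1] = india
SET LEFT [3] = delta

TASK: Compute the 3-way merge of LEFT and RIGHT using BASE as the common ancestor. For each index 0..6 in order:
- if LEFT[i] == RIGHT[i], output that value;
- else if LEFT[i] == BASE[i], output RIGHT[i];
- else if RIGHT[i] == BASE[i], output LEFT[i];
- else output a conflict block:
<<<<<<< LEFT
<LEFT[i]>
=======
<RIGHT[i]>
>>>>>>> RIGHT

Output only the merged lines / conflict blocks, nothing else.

Answer: alpha
<<<<<<< LEFT
bravo
=======
india
>>>>>>> RIGHT
<<<<<<< LEFT
charlie
=======
echo
>>>>>>> RIGHT
delta
charlie
kilo
delta

Derivation:
Final LEFT:  [alpha, bravo, charlie, delta, charlie, bravo, delta]
Final RIGHT: [alpha, india, echo, hotel, hotel, kilo, delta]
i=0: L=alpha R=alpha -> agree -> alpha
i=1: BASE=hotel L=bravo R=india all differ -> CONFLICT
i=2: BASE=alpha L=charlie R=echo all differ -> CONFLICT
i=3: L=delta, R=hotel=BASE -> take LEFT -> delta
i=4: L=charlie, R=hotel=BASE -> take LEFT -> charlie
i=5: L=bravo=BASE, R=kilo -> take RIGHT -> kilo
i=6: L=delta R=delta -> agree -> delta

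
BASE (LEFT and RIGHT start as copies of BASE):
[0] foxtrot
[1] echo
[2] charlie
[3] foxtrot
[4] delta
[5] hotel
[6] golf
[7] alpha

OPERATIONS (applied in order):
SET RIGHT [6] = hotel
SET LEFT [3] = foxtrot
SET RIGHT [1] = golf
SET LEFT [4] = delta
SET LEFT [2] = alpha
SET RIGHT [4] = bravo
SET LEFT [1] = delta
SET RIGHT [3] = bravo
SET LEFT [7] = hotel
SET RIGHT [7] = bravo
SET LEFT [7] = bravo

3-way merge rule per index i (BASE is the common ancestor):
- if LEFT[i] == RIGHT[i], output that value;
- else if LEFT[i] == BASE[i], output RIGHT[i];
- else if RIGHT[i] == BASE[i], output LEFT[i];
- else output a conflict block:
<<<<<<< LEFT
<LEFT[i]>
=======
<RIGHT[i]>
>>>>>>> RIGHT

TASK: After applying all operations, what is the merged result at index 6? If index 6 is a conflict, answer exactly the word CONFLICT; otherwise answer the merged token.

Answer: hotel

Derivation:
Final LEFT:  [foxtrot, delta, alpha, foxtrot, delta, hotel, golf, bravo]
Final RIGHT: [foxtrot, golf, charlie, bravo, bravo, hotel, hotel, bravo]
i=0: L=foxtrot R=foxtrot -> agree -> foxtrot
i=1: BASE=echo L=delta R=golf all differ -> CONFLICT
i=2: L=alpha, R=charlie=BASE -> take LEFT -> alpha
i=3: L=foxtrot=BASE, R=bravo -> take RIGHT -> bravo
i=4: L=delta=BASE, R=bravo -> take RIGHT -> bravo
i=5: L=hotel R=hotel -> agree -> hotel
i=6: L=golf=BASE, R=hotel -> take RIGHT -> hotel
i=7: L=bravo R=bravo -> agree -> bravo
Index 6 -> hotel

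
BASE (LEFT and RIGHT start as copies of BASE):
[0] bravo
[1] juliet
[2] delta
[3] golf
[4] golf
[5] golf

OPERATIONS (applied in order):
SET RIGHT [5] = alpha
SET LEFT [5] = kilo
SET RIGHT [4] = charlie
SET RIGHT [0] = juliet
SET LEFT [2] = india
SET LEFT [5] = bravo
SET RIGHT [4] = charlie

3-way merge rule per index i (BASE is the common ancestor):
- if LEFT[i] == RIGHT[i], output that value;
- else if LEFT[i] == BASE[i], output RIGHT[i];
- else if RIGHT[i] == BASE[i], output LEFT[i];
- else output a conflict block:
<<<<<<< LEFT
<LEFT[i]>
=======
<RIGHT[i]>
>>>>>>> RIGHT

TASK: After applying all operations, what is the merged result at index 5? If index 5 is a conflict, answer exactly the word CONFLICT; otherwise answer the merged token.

Answer: CONFLICT

Derivation:
Final LEFT:  [bravo, juliet, india, golf, golf, bravo]
Final RIGHT: [juliet, juliet, delta, golf, charlie, alpha]
i=0: L=bravo=BASE, R=juliet -> take RIGHT -> juliet
i=1: L=juliet R=juliet -> agree -> juliet
i=2: L=india, R=delta=BASE -> take LEFT -> india
i=3: L=golf R=golf -> agree -> golf
i=4: L=golf=BASE, R=charlie -> take RIGHT -> charlie
i=5: BASE=golf L=bravo R=alpha all differ -> CONFLICT
Index 5 -> CONFLICT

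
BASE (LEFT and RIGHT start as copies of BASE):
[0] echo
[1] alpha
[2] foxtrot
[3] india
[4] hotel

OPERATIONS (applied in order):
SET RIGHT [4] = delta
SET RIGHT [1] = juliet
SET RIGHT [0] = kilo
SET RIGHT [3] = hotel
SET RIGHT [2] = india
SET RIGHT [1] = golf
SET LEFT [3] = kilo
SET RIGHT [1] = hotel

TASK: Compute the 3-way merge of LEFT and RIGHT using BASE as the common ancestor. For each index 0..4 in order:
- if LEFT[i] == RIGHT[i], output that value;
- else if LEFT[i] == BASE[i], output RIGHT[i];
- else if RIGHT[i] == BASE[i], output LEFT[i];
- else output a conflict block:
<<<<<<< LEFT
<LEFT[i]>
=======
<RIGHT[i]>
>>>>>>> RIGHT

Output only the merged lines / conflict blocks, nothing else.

Final LEFT:  [echo, alpha, foxtrot, kilo, hotel]
Final RIGHT: [kilo, hotel, india, hotel, delta]
i=0: L=echo=BASE, R=kilo -> take RIGHT -> kilo
i=1: L=alpha=BASE, R=hotel -> take RIGHT -> hotel
i=2: L=foxtrot=BASE, R=india -> take RIGHT -> india
i=3: BASE=india L=kilo R=hotel all differ -> CONFLICT
i=4: L=hotel=BASE, R=delta -> take RIGHT -> delta

Answer: kilo
hotel
india
<<<<<<< LEFT
kilo
=======
hotel
>>>>>>> RIGHT
delta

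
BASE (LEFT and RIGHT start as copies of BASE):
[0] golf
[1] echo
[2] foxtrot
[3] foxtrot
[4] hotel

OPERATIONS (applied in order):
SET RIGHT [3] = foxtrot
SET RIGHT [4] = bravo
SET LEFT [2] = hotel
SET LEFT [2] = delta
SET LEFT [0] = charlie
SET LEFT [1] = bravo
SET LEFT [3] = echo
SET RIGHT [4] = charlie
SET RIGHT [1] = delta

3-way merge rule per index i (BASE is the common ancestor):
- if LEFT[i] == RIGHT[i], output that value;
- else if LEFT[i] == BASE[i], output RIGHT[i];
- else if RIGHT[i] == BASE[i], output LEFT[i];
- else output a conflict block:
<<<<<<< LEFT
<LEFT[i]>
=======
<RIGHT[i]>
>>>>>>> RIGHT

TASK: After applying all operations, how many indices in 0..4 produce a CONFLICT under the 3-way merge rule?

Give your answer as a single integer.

Final LEFT:  [charlie, bravo, delta, echo, hotel]
Final RIGHT: [golf, delta, foxtrot, foxtrot, charlie]
i=0: L=charlie, R=golf=BASE -> take LEFT -> charlie
i=1: BASE=echo L=bravo R=delta all differ -> CONFLICT
i=2: L=delta, R=foxtrot=BASE -> take LEFT -> delta
i=3: L=echo, R=foxtrot=BASE -> take LEFT -> echo
i=4: L=hotel=BASE, R=charlie -> take RIGHT -> charlie
Conflict count: 1

Answer: 1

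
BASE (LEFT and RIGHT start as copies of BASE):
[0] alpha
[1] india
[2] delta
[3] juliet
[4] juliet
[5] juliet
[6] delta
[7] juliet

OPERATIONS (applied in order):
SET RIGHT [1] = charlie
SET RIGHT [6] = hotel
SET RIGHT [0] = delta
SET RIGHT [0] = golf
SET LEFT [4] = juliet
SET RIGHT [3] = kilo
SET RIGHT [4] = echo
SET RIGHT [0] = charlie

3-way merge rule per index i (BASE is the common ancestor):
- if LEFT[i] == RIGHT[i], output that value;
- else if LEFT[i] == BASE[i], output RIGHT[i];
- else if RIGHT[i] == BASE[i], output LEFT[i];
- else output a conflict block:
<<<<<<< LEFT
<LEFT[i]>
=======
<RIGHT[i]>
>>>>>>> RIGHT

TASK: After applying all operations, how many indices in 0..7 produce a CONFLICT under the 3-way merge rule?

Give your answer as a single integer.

Final LEFT:  [alpha, india, delta, juliet, juliet, juliet, delta, juliet]
Final RIGHT: [charlie, charlie, delta, kilo, echo, juliet, hotel, juliet]
i=0: L=alpha=BASE, R=charlie -> take RIGHT -> charlie
i=1: L=india=BASE, R=charlie -> take RIGHT -> charlie
i=2: L=delta R=delta -> agree -> delta
i=3: L=juliet=BASE, R=kilo -> take RIGHT -> kilo
i=4: L=juliet=BASE, R=echo -> take RIGHT -> echo
i=5: L=juliet R=juliet -> agree -> juliet
i=6: L=delta=BASE, R=hotel -> take RIGHT -> hotel
i=7: L=juliet R=juliet -> agree -> juliet
Conflict count: 0

Answer: 0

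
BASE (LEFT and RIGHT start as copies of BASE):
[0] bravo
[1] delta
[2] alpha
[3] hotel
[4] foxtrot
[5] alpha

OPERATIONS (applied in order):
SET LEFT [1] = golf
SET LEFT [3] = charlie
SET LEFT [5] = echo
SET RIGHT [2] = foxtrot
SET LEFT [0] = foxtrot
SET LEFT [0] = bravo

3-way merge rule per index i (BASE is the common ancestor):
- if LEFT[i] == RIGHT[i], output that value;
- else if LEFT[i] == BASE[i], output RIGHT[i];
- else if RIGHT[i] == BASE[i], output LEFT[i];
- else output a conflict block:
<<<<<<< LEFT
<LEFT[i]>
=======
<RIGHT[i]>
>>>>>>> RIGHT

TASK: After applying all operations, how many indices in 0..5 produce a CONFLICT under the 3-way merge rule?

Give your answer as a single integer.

Answer: 0

Derivation:
Final LEFT:  [bravo, golf, alpha, charlie, foxtrot, echo]
Final RIGHT: [bravo, delta, foxtrot, hotel, foxtrot, alpha]
i=0: L=bravo R=bravo -> agree -> bravo
i=1: L=golf, R=delta=BASE -> take LEFT -> golf
i=2: L=alpha=BASE, R=foxtrot -> take RIGHT -> foxtrot
i=3: L=charlie, R=hotel=BASE -> take LEFT -> charlie
i=4: L=foxtrot R=foxtrot -> agree -> foxtrot
i=5: L=echo, R=alpha=BASE -> take LEFT -> echo
Conflict count: 0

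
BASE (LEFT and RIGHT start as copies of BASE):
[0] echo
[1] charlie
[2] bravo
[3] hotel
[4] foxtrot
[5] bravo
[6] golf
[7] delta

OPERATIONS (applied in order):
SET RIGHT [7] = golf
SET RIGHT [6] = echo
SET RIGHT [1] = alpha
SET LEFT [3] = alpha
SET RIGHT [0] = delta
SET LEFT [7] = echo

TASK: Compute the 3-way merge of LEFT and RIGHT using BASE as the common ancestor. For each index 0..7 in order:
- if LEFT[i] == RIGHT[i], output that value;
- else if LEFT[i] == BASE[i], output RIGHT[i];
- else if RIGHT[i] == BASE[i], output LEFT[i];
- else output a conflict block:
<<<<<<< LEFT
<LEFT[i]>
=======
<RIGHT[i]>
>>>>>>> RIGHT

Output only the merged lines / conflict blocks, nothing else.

Final LEFT:  [echo, charlie, bravo, alpha, foxtrot, bravo, golf, echo]
Final RIGHT: [delta, alpha, bravo, hotel, foxtrot, bravo, echo, golf]
i=0: L=echo=BASE, R=delta -> take RIGHT -> delta
i=1: L=charlie=BASE, R=alpha -> take RIGHT -> alpha
i=2: L=bravo R=bravo -> agree -> bravo
i=3: L=alpha, R=hotel=BASE -> take LEFT -> alpha
i=4: L=foxtrot R=foxtrot -> agree -> foxtrot
i=5: L=bravo R=bravo -> agree -> bravo
i=6: L=golf=BASE, R=echo -> take RIGHT -> echo
i=7: BASE=delta L=echo R=golf all differ -> CONFLICT

Answer: delta
alpha
bravo
alpha
foxtrot
bravo
echo
<<<<<<< LEFT
echo
=======
golf
>>>>>>> RIGHT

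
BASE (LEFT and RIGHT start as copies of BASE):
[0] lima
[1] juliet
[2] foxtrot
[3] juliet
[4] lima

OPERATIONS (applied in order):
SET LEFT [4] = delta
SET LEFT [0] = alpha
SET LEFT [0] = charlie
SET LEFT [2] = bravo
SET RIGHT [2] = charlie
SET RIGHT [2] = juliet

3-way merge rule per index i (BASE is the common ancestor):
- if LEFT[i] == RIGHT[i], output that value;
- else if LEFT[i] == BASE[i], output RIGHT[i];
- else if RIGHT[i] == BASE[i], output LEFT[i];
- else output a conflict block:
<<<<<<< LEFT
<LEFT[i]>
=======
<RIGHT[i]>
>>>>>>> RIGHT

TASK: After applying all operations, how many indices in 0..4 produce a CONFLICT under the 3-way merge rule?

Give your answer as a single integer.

Answer: 1

Derivation:
Final LEFT:  [charlie, juliet, bravo, juliet, delta]
Final RIGHT: [lima, juliet, juliet, juliet, lima]
i=0: L=charlie, R=lima=BASE -> take LEFT -> charlie
i=1: L=juliet R=juliet -> agree -> juliet
i=2: BASE=foxtrot L=bravo R=juliet all differ -> CONFLICT
i=3: L=juliet R=juliet -> agree -> juliet
i=4: L=delta, R=lima=BASE -> take LEFT -> delta
Conflict count: 1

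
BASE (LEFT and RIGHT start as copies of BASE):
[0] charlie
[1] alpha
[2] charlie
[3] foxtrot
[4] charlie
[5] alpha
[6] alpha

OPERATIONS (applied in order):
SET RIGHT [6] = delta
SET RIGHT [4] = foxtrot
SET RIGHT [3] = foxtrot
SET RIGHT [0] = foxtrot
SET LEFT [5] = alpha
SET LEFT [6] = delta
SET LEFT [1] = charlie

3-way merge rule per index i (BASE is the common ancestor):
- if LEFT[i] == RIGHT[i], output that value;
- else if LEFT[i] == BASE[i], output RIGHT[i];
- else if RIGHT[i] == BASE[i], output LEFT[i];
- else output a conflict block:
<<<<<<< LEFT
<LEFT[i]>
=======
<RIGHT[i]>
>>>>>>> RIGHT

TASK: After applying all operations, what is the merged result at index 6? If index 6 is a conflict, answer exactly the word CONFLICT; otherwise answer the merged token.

Answer: delta

Derivation:
Final LEFT:  [charlie, charlie, charlie, foxtrot, charlie, alpha, delta]
Final RIGHT: [foxtrot, alpha, charlie, foxtrot, foxtrot, alpha, delta]
i=0: L=charlie=BASE, R=foxtrot -> take RIGHT -> foxtrot
i=1: L=charlie, R=alpha=BASE -> take LEFT -> charlie
i=2: L=charlie R=charlie -> agree -> charlie
i=3: L=foxtrot R=foxtrot -> agree -> foxtrot
i=4: L=charlie=BASE, R=foxtrot -> take RIGHT -> foxtrot
i=5: L=alpha R=alpha -> agree -> alpha
i=6: L=delta R=delta -> agree -> delta
Index 6 -> delta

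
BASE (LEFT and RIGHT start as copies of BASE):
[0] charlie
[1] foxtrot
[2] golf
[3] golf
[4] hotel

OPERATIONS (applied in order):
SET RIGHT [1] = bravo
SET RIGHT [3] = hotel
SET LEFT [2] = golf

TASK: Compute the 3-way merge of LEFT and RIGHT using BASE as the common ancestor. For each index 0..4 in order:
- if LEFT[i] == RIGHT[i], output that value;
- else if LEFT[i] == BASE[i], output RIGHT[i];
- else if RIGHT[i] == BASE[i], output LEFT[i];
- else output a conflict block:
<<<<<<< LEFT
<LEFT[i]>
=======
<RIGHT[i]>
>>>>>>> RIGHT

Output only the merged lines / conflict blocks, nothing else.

Answer: charlie
bravo
golf
hotel
hotel

Derivation:
Final LEFT:  [charlie, foxtrot, golf, golf, hotel]
Final RIGHT: [charlie, bravo, golf, hotel, hotel]
i=0: L=charlie R=charlie -> agree -> charlie
i=1: L=foxtrot=BASE, R=bravo -> take RIGHT -> bravo
i=2: L=golf R=golf -> agree -> golf
i=3: L=golf=BASE, R=hotel -> take RIGHT -> hotel
i=4: L=hotel R=hotel -> agree -> hotel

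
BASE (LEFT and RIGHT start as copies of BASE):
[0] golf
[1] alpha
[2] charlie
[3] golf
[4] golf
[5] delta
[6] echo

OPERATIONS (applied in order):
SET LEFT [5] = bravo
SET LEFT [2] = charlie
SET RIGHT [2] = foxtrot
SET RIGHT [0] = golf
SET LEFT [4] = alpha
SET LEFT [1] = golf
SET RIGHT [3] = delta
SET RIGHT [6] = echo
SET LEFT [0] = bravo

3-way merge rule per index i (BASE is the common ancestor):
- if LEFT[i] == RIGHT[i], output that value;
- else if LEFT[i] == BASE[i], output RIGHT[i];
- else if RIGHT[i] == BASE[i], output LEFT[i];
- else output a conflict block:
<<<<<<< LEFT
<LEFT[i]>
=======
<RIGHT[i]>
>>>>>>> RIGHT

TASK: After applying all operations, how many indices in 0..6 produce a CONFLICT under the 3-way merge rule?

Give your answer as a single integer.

Final LEFT:  [bravo, golf, charlie, golf, alpha, bravo, echo]
Final RIGHT: [golf, alpha, foxtrot, delta, golf, delta, echo]
i=0: L=bravo, R=golf=BASE -> take LEFT -> bravo
i=1: L=golf, R=alpha=BASE -> take LEFT -> golf
i=2: L=charlie=BASE, R=foxtrot -> take RIGHT -> foxtrot
i=3: L=golf=BASE, R=delta -> take RIGHT -> delta
i=4: L=alpha, R=golf=BASE -> take LEFT -> alpha
i=5: L=bravo, R=delta=BASE -> take LEFT -> bravo
i=6: L=echo R=echo -> agree -> echo
Conflict count: 0

Answer: 0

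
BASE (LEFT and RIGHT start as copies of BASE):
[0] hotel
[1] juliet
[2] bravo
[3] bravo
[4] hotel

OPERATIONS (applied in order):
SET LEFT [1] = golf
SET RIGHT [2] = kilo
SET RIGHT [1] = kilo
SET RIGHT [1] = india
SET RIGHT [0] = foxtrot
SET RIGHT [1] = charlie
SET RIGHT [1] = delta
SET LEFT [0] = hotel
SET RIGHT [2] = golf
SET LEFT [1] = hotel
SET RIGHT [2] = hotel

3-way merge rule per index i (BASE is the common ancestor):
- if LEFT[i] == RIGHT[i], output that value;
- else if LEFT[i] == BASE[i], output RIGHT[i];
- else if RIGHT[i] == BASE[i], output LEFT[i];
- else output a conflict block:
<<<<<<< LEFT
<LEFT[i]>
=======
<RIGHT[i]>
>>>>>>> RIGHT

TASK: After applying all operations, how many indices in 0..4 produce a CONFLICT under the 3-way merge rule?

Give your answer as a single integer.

Answer: 1

Derivation:
Final LEFT:  [hotel, hotel, bravo, bravo, hotel]
Final RIGHT: [foxtrot, delta, hotel, bravo, hotel]
i=0: L=hotel=BASE, R=foxtrot -> take RIGHT -> foxtrot
i=1: BASE=juliet L=hotel R=delta all differ -> CONFLICT
i=2: L=bravo=BASE, R=hotel -> take RIGHT -> hotel
i=3: L=bravo R=bravo -> agree -> bravo
i=4: L=hotel R=hotel -> agree -> hotel
Conflict count: 1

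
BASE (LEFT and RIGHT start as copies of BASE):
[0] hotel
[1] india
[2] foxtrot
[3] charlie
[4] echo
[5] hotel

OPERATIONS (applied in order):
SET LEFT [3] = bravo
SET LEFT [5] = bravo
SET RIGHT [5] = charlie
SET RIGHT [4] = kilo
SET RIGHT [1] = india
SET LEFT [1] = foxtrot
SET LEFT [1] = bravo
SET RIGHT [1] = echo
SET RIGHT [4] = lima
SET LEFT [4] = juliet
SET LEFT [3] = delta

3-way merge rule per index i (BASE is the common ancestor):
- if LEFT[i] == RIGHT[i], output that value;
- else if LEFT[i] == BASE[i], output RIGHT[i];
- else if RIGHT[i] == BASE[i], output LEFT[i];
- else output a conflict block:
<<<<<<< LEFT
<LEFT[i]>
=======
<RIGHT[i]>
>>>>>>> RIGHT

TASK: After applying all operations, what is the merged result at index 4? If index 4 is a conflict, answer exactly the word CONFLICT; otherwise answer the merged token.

Final LEFT:  [hotel, bravo, foxtrot, delta, juliet, bravo]
Final RIGHT: [hotel, echo, foxtrot, charlie, lima, charlie]
i=0: L=hotel R=hotel -> agree -> hotel
i=1: BASE=india L=bravo R=echo all differ -> CONFLICT
i=2: L=foxtrot R=foxtrot -> agree -> foxtrot
i=3: L=delta, R=charlie=BASE -> take LEFT -> delta
i=4: BASE=echo L=juliet R=lima all differ -> CONFLICT
i=5: BASE=hotel L=bravo R=charlie all differ -> CONFLICT
Index 4 -> CONFLICT

Answer: CONFLICT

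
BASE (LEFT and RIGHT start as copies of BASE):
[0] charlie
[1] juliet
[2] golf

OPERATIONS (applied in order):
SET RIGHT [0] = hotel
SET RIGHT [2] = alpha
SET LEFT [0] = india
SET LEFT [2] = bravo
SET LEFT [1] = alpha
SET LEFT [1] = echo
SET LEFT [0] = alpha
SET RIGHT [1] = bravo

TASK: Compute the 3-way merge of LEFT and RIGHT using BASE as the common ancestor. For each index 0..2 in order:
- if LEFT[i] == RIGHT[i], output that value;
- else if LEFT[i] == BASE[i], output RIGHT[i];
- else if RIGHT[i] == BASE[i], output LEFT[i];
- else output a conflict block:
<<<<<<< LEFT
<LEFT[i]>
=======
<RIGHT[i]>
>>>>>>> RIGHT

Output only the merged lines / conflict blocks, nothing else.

Final LEFT:  [alpha, echo, bravo]
Final RIGHT: [hotel, bravo, alpha]
i=0: BASE=charlie L=alpha R=hotel all differ -> CONFLICT
i=1: BASE=juliet L=echo R=bravo all differ -> CONFLICT
i=2: BASE=golf L=bravo R=alpha all differ -> CONFLICT

Answer: <<<<<<< LEFT
alpha
=======
hotel
>>>>>>> RIGHT
<<<<<<< LEFT
echo
=======
bravo
>>>>>>> RIGHT
<<<<<<< LEFT
bravo
=======
alpha
>>>>>>> RIGHT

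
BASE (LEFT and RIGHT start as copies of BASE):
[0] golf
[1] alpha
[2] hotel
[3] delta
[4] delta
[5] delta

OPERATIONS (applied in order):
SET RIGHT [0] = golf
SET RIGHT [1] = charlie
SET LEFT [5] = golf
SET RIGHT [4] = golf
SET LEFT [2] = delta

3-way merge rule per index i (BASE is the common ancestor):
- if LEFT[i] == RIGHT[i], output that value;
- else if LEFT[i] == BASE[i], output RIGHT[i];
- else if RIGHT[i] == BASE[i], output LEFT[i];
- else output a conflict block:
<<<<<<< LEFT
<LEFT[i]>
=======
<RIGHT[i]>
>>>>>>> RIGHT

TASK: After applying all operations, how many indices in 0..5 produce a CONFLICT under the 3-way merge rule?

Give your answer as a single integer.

Final LEFT:  [golf, alpha, delta, delta, delta, golf]
Final RIGHT: [golf, charlie, hotel, delta, golf, delta]
i=0: L=golf R=golf -> agree -> golf
i=1: L=alpha=BASE, R=charlie -> take RIGHT -> charlie
i=2: L=delta, R=hotel=BASE -> take LEFT -> delta
i=3: L=delta R=delta -> agree -> delta
i=4: L=delta=BASE, R=golf -> take RIGHT -> golf
i=5: L=golf, R=delta=BASE -> take LEFT -> golf
Conflict count: 0

Answer: 0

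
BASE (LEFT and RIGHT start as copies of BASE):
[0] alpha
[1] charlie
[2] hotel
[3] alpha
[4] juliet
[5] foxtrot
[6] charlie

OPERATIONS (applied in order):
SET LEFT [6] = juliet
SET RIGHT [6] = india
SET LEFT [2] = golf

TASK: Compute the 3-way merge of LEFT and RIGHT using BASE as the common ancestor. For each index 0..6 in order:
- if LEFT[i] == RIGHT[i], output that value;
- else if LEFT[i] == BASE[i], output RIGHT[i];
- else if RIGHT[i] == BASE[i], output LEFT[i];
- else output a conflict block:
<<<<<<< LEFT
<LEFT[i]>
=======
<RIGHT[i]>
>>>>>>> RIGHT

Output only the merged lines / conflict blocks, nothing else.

Answer: alpha
charlie
golf
alpha
juliet
foxtrot
<<<<<<< LEFT
juliet
=======
india
>>>>>>> RIGHT

Derivation:
Final LEFT:  [alpha, charlie, golf, alpha, juliet, foxtrot, juliet]
Final RIGHT: [alpha, charlie, hotel, alpha, juliet, foxtrot, india]
i=0: L=alpha R=alpha -> agree -> alpha
i=1: L=charlie R=charlie -> agree -> charlie
i=2: L=golf, R=hotel=BASE -> take LEFT -> golf
i=3: L=alpha R=alpha -> agree -> alpha
i=4: L=juliet R=juliet -> agree -> juliet
i=5: L=foxtrot R=foxtrot -> agree -> foxtrot
i=6: BASE=charlie L=juliet R=india all differ -> CONFLICT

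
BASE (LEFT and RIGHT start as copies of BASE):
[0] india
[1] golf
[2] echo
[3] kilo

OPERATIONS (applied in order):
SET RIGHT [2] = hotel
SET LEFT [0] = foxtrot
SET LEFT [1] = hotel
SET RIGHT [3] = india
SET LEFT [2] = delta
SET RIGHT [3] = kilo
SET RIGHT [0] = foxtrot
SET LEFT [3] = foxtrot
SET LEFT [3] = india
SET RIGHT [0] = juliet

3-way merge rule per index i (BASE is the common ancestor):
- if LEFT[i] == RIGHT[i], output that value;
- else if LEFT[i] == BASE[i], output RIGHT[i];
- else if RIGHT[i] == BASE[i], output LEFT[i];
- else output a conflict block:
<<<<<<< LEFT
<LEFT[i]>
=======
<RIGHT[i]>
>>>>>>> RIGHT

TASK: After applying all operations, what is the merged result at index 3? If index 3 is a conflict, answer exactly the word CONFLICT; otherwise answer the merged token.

Final LEFT:  [foxtrot, hotel, delta, india]
Final RIGHT: [juliet, golf, hotel, kilo]
i=0: BASE=india L=foxtrot R=juliet all differ -> CONFLICT
i=1: L=hotel, R=golf=BASE -> take LEFT -> hotel
i=2: BASE=echo L=delta R=hotel all differ -> CONFLICT
i=3: L=india, R=kilo=BASE -> take LEFT -> india
Index 3 -> india

Answer: india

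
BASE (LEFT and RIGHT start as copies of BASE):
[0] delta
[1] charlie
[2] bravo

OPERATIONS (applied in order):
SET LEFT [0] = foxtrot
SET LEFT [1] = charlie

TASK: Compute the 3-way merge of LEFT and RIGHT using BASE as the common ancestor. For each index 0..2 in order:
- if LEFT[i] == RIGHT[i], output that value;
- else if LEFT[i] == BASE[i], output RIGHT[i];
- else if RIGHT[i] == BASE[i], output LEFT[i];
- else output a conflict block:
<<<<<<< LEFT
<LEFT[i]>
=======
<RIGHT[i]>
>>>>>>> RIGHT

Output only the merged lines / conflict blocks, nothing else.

Final LEFT:  [foxtrot, charlie, bravo]
Final RIGHT: [delta, charlie, bravo]
i=0: L=foxtrot, R=delta=BASE -> take LEFT -> foxtrot
i=1: L=charlie R=charlie -> agree -> charlie
i=2: L=bravo R=bravo -> agree -> bravo

Answer: foxtrot
charlie
bravo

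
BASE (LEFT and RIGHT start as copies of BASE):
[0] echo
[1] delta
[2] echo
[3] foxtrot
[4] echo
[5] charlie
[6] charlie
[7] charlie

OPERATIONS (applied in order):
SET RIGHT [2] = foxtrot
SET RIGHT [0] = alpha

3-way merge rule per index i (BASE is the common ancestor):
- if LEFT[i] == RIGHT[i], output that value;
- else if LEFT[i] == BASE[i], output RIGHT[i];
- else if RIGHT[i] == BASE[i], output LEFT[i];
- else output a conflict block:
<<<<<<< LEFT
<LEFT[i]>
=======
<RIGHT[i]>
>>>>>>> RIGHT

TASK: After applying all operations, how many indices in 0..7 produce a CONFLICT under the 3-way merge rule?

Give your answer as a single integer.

Answer: 0

Derivation:
Final LEFT:  [echo, delta, echo, foxtrot, echo, charlie, charlie, charlie]
Final RIGHT: [alpha, delta, foxtrot, foxtrot, echo, charlie, charlie, charlie]
i=0: L=echo=BASE, R=alpha -> take RIGHT -> alpha
i=1: L=delta R=delta -> agree -> delta
i=2: L=echo=BASE, R=foxtrot -> take RIGHT -> foxtrot
i=3: L=foxtrot R=foxtrot -> agree -> foxtrot
i=4: L=echo R=echo -> agree -> echo
i=5: L=charlie R=charlie -> agree -> charlie
i=6: L=charlie R=charlie -> agree -> charlie
i=7: L=charlie R=charlie -> agree -> charlie
Conflict count: 0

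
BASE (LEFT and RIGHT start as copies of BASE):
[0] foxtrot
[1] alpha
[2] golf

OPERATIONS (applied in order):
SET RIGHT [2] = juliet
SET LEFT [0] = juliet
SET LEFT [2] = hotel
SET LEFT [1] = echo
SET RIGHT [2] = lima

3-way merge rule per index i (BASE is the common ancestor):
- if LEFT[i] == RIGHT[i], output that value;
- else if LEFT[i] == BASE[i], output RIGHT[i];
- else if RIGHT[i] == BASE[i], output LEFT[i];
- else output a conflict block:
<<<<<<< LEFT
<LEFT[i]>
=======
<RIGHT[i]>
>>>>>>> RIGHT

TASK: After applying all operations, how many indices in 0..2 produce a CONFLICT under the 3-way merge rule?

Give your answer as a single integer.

Answer: 1

Derivation:
Final LEFT:  [juliet, echo, hotel]
Final RIGHT: [foxtrot, alpha, lima]
i=0: L=juliet, R=foxtrot=BASE -> take LEFT -> juliet
i=1: L=echo, R=alpha=BASE -> take LEFT -> echo
i=2: BASE=golf L=hotel R=lima all differ -> CONFLICT
Conflict count: 1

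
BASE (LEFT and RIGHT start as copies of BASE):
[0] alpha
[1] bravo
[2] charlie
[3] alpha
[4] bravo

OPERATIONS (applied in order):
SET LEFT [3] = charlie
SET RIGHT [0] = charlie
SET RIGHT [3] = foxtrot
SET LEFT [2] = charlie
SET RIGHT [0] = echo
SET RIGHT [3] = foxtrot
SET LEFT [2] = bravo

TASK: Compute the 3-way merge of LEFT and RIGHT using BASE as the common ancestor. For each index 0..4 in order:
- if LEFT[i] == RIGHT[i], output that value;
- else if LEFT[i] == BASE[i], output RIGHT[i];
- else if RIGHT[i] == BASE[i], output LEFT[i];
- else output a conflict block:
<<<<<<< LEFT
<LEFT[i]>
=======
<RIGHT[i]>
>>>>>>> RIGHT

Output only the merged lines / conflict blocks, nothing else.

Final LEFT:  [alpha, bravo, bravo, charlie, bravo]
Final RIGHT: [echo, bravo, charlie, foxtrot, bravo]
i=0: L=alpha=BASE, R=echo -> take RIGHT -> echo
i=1: L=bravo R=bravo -> agree -> bravo
i=2: L=bravo, R=charlie=BASE -> take LEFT -> bravo
i=3: BASE=alpha L=charlie R=foxtrot all differ -> CONFLICT
i=4: L=bravo R=bravo -> agree -> bravo

Answer: echo
bravo
bravo
<<<<<<< LEFT
charlie
=======
foxtrot
>>>>>>> RIGHT
bravo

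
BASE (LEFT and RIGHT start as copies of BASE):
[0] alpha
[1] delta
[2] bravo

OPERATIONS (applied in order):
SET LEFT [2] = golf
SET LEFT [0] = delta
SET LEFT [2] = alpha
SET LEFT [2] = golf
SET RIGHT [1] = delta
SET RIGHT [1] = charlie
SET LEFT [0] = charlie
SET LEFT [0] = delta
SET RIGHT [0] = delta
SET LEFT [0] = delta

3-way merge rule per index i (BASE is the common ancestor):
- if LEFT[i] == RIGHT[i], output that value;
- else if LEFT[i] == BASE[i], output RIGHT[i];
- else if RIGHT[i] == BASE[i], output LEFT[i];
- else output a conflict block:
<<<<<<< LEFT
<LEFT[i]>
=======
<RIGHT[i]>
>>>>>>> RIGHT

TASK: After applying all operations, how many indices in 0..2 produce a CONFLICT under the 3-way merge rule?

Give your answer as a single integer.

Final LEFT:  [delta, delta, golf]
Final RIGHT: [delta, charlie, bravo]
i=0: L=delta R=delta -> agree -> delta
i=1: L=delta=BASE, R=charlie -> take RIGHT -> charlie
i=2: L=golf, R=bravo=BASE -> take LEFT -> golf
Conflict count: 0

Answer: 0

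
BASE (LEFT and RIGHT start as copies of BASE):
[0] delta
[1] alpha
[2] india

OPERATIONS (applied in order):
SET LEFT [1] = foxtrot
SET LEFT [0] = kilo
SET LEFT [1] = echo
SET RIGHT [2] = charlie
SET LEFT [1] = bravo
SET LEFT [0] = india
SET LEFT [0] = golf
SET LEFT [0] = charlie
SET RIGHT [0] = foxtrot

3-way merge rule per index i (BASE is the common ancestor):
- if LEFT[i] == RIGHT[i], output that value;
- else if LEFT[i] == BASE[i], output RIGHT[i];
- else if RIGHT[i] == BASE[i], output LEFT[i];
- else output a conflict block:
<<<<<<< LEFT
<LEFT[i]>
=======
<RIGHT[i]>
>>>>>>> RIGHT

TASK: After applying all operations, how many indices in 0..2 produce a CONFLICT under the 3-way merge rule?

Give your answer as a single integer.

Final LEFT:  [charlie, bravo, india]
Final RIGHT: [foxtrot, alpha, charlie]
i=0: BASE=delta L=charlie R=foxtrot all differ -> CONFLICT
i=1: L=bravo, R=alpha=BASE -> take LEFT -> bravo
i=2: L=india=BASE, R=charlie -> take RIGHT -> charlie
Conflict count: 1

Answer: 1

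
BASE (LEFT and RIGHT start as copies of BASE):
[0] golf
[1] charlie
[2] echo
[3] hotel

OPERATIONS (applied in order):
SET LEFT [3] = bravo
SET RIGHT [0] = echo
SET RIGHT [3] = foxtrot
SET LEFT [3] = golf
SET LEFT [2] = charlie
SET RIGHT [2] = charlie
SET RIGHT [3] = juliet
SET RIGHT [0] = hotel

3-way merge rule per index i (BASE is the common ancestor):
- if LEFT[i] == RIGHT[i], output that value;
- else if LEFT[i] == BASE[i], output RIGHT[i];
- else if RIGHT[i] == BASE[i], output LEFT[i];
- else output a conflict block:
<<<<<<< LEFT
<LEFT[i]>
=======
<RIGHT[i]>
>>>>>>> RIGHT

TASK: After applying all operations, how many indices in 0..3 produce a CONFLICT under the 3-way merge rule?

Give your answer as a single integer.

Answer: 1

Derivation:
Final LEFT:  [golf, charlie, charlie, golf]
Final RIGHT: [hotel, charlie, charlie, juliet]
i=0: L=golf=BASE, R=hotel -> take RIGHT -> hotel
i=1: L=charlie R=charlie -> agree -> charlie
i=2: L=charlie R=charlie -> agree -> charlie
i=3: BASE=hotel L=golf R=juliet all differ -> CONFLICT
Conflict count: 1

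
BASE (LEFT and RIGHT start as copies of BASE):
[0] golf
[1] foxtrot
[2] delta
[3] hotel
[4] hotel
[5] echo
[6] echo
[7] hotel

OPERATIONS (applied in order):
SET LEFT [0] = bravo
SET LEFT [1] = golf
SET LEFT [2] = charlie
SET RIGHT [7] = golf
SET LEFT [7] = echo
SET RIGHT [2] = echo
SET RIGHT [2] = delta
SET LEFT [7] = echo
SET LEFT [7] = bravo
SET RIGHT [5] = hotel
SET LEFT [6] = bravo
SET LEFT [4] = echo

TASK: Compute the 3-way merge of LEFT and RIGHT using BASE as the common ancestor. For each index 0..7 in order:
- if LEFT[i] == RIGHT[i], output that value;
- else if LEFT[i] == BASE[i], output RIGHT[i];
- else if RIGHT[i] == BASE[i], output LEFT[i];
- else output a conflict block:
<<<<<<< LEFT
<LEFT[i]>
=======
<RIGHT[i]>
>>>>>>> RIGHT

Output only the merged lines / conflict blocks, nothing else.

Answer: bravo
golf
charlie
hotel
echo
hotel
bravo
<<<<<<< LEFT
bravo
=======
golf
>>>>>>> RIGHT

Derivation:
Final LEFT:  [bravo, golf, charlie, hotel, echo, echo, bravo, bravo]
Final RIGHT: [golf, foxtrot, delta, hotel, hotel, hotel, echo, golf]
i=0: L=bravo, R=golf=BASE -> take LEFT -> bravo
i=1: L=golf, R=foxtrot=BASE -> take LEFT -> golf
i=2: L=charlie, R=delta=BASE -> take LEFT -> charlie
i=3: L=hotel R=hotel -> agree -> hotel
i=4: L=echo, R=hotel=BASE -> take LEFT -> echo
i=5: L=echo=BASE, R=hotel -> take RIGHT -> hotel
i=6: L=bravo, R=echo=BASE -> take LEFT -> bravo
i=7: BASE=hotel L=bravo R=golf all differ -> CONFLICT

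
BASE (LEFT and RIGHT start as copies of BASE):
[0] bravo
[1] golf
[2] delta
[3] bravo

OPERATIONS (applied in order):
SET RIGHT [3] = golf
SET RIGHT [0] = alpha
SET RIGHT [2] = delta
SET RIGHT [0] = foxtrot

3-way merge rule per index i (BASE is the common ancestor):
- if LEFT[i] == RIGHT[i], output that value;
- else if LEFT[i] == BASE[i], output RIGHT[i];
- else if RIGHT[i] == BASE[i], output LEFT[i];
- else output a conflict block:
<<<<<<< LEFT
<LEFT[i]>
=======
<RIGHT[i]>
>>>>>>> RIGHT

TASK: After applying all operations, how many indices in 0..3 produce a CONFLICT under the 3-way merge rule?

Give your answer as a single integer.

Final LEFT:  [bravo, golf, delta, bravo]
Final RIGHT: [foxtrot, golf, delta, golf]
i=0: L=bravo=BASE, R=foxtrot -> take RIGHT -> foxtrot
i=1: L=golf R=golf -> agree -> golf
i=2: L=delta R=delta -> agree -> delta
i=3: L=bravo=BASE, R=golf -> take RIGHT -> golf
Conflict count: 0

Answer: 0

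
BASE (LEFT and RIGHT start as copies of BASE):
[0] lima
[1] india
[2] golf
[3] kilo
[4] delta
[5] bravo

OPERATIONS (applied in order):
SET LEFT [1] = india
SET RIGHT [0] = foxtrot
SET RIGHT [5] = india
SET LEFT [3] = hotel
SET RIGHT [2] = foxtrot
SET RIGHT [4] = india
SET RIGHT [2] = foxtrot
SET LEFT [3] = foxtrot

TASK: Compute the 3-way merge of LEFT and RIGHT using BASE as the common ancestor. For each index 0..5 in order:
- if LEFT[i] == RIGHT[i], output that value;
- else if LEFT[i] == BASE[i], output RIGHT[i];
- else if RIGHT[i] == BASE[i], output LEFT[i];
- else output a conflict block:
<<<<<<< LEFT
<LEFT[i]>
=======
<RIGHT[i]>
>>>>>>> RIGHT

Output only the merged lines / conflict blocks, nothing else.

Answer: foxtrot
india
foxtrot
foxtrot
india
india

Derivation:
Final LEFT:  [lima, india, golf, foxtrot, delta, bravo]
Final RIGHT: [foxtrot, india, foxtrot, kilo, india, india]
i=0: L=lima=BASE, R=foxtrot -> take RIGHT -> foxtrot
i=1: L=india R=india -> agree -> india
i=2: L=golf=BASE, R=foxtrot -> take RIGHT -> foxtrot
i=3: L=foxtrot, R=kilo=BASE -> take LEFT -> foxtrot
i=4: L=delta=BASE, R=india -> take RIGHT -> india
i=5: L=bravo=BASE, R=india -> take RIGHT -> india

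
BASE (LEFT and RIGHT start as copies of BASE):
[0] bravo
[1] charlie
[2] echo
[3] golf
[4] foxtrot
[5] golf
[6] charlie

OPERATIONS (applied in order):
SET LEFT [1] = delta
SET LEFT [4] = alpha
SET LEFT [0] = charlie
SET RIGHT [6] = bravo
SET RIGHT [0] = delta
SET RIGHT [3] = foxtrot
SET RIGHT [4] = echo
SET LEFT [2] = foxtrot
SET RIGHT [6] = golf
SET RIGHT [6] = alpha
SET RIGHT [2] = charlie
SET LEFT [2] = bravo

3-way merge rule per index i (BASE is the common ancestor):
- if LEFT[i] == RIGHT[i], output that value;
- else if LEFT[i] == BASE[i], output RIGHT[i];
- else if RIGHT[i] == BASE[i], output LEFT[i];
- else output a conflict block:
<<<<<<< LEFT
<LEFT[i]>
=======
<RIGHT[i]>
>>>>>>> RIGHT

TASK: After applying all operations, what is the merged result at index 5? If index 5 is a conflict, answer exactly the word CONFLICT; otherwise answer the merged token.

Final LEFT:  [charlie, delta, bravo, golf, alpha, golf, charlie]
Final RIGHT: [delta, charlie, charlie, foxtrot, echo, golf, alpha]
i=0: BASE=bravo L=charlie R=delta all differ -> CONFLICT
i=1: L=delta, R=charlie=BASE -> take LEFT -> delta
i=2: BASE=echo L=bravo R=charlie all differ -> CONFLICT
i=3: L=golf=BASE, R=foxtrot -> take RIGHT -> foxtrot
i=4: BASE=foxtrot L=alpha R=echo all differ -> CONFLICT
i=5: L=golf R=golf -> agree -> golf
i=6: L=charlie=BASE, R=alpha -> take RIGHT -> alpha
Index 5 -> golf

Answer: golf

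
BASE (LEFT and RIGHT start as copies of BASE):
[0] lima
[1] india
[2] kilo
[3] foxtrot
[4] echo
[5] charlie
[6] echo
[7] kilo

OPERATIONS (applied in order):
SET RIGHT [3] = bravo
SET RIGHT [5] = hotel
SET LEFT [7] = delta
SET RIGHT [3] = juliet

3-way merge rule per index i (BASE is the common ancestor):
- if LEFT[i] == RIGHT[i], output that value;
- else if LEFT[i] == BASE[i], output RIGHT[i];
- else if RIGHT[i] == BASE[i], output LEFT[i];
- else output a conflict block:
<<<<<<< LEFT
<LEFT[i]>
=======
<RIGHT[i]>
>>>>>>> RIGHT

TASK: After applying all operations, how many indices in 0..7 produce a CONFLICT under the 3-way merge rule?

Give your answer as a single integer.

Final LEFT:  [lima, india, kilo, foxtrot, echo, charlie, echo, delta]
Final RIGHT: [lima, india, kilo, juliet, echo, hotel, echo, kilo]
i=0: L=lima R=lima -> agree -> lima
i=1: L=india R=india -> agree -> india
i=2: L=kilo R=kilo -> agree -> kilo
i=3: L=foxtrot=BASE, R=juliet -> take RIGHT -> juliet
i=4: L=echo R=echo -> agree -> echo
i=5: L=charlie=BASE, R=hotel -> take RIGHT -> hotel
i=6: L=echo R=echo -> agree -> echo
i=7: L=delta, R=kilo=BASE -> take LEFT -> delta
Conflict count: 0

Answer: 0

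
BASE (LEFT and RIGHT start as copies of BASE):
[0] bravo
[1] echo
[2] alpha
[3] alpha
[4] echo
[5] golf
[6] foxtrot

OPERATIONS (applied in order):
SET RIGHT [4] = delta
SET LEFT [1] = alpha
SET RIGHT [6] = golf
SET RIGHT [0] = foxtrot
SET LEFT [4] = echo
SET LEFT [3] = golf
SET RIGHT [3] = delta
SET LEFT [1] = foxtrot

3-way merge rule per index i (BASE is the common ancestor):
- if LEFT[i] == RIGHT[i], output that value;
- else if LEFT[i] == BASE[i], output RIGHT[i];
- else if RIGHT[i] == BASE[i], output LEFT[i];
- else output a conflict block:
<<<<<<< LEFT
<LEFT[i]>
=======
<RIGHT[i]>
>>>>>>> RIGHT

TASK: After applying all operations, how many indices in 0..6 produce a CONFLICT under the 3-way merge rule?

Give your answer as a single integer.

Answer: 1

Derivation:
Final LEFT:  [bravo, foxtrot, alpha, golf, echo, golf, foxtrot]
Final RIGHT: [foxtrot, echo, alpha, delta, delta, golf, golf]
i=0: L=bravo=BASE, R=foxtrot -> take RIGHT -> foxtrot
i=1: L=foxtrot, R=echo=BASE -> take LEFT -> foxtrot
i=2: L=alpha R=alpha -> agree -> alpha
i=3: BASE=alpha L=golf R=delta all differ -> CONFLICT
i=4: L=echo=BASE, R=delta -> take RIGHT -> delta
i=5: L=golf R=golf -> agree -> golf
i=6: L=foxtrot=BASE, R=golf -> take RIGHT -> golf
Conflict count: 1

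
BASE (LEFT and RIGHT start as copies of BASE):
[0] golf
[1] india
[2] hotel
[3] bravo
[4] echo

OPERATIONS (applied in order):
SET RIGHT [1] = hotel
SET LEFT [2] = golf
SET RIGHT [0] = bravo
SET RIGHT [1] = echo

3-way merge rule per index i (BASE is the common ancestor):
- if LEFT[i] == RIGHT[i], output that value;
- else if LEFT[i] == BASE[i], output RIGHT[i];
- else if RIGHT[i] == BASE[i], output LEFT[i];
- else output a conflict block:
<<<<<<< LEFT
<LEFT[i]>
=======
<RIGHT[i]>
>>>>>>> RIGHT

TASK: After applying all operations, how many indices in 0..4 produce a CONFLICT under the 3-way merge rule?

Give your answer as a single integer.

Answer: 0

Derivation:
Final LEFT:  [golf, india, golf, bravo, echo]
Final RIGHT: [bravo, echo, hotel, bravo, echo]
i=0: L=golf=BASE, R=bravo -> take RIGHT -> bravo
i=1: L=india=BASE, R=echo -> take RIGHT -> echo
i=2: L=golf, R=hotel=BASE -> take LEFT -> golf
i=3: L=bravo R=bravo -> agree -> bravo
i=4: L=echo R=echo -> agree -> echo
Conflict count: 0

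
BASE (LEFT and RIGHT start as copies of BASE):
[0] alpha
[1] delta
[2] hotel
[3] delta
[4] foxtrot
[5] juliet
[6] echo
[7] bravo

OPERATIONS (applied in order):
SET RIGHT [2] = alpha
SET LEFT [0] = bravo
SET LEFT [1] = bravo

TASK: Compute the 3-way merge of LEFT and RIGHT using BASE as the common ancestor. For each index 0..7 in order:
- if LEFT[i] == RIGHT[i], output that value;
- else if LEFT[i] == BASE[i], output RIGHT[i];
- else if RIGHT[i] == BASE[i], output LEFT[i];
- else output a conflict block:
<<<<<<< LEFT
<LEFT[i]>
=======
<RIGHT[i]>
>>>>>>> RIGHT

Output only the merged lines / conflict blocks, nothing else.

Answer: bravo
bravo
alpha
delta
foxtrot
juliet
echo
bravo

Derivation:
Final LEFT:  [bravo, bravo, hotel, delta, foxtrot, juliet, echo, bravo]
Final RIGHT: [alpha, delta, alpha, delta, foxtrot, juliet, echo, bravo]
i=0: L=bravo, R=alpha=BASE -> take LEFT -> bravo
i=1: L=bravo, R=delta=BASE -> take LEFT -> bravo
i=2: L=hotel=BASE, R=alpha -> take RIGHT -> alpha
i=3: L=delta R=delta -> agree -> delta
i=4: L=foxtrot R=foxtrot -> agree -> foxtrot
i=5: L=juliet R=juliet -> agree -> juliet
i=6: L=echo R=echo -> agree -> echo
i=7: L=bravo R=bravo -> agree -> bravo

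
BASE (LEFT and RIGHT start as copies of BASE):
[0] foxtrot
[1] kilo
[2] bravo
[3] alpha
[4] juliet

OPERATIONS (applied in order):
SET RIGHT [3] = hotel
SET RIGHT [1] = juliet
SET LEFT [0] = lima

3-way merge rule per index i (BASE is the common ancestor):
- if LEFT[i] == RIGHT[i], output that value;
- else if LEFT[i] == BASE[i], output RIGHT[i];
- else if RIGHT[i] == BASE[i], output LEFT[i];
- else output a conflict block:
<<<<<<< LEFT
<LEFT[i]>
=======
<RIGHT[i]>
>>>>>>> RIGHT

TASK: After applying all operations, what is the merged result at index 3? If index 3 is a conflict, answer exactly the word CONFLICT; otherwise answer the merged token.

Final LEFT:  [lima, kilo, bravo, alpha, juliet]
Final RIGHT: [foxtrot, juliet, bravo, hotel, juliet]
i=0: L=lima, R=foxtrot=BASE -> take LEFT -> lima
i=1: L=kilo=BASE, R=juliet -> take RIGHT -> juliet
i=2: L=bravo R=bravo -> agree -> bravo
i=3: L=alpha=BASE, R=hotel -> take RIGHT -> hotel
i=4: L=juliet R=juliet -> agree -> juliet
Index 3 -> hotel

Answer: hotel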